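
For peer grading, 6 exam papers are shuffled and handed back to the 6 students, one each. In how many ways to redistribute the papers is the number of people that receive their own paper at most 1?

# with exactly i fixed is C(6,i)·!(6-i); sum over i=0..1:
  i=0: C(6,0)·!6 = 1·265 = 265
  i=1: C(6,1)·!5 = 6·44 = 264
Total = 529.

529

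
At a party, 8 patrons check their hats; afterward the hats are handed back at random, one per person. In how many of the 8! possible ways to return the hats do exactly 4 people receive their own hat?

Choose which 4 of the 8 are fixed: C(8,4) = 70.
The remaining 4 must be deranged: !4 = 9.
Total: 70 × 9 = 630.

630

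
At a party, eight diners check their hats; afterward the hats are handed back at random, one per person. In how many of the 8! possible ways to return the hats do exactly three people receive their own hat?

Pick the 3 fixed positions: C(8,3) = 56 ways.
The other 5 form a derangement: !5 = 44.
Total: 56 × 44 = 2464.

2464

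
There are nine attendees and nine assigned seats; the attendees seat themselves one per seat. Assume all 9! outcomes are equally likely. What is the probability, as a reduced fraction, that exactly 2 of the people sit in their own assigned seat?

Favorable outcomes: C(9,2)·!7 = 36·1854 = 66744.
Total outcomes: 9! = 362880.
Probability = 66744/362880 = 103/560.

103/560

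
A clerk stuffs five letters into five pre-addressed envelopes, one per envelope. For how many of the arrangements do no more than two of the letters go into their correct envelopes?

109

Sum C(5,i)·!(5-i) for i = 0..2:
  i=0: C(5,0)·!5 = 1·44 = 44
  i=1: C(5,1)·!4 = 5·9 = 45
  i=2: C(5,2)·!3 = 10·2 = 20
Total = 109.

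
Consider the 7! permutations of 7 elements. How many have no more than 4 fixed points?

5018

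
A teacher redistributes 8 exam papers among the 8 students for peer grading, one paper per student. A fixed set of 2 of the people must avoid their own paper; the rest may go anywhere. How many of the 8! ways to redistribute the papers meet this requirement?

Let A_j be the event that the j-th constrained one is fixed. By inclusion-exclusion over the 2 events:
Σ_{j=0}^{2} (-1)^j C(2,j)(8-j)!
= C(2,0)·8! - C(2,1)·7! + C(2,2)·6!
= 40320 - 10080 + 720
= 30960

30960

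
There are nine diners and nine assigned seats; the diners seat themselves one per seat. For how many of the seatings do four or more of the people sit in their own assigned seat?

6883

Sum C(9,i)·!(9-i) for i = 4..9:
  i=4: C(9,4)·!5 = 126·44 = 5544
  i=5: C(9,5)·!4 = 126·9 = 1134
  i=6: C(9,6)·!3 = 84·2 = 168
  i=7: C(9,7)·!2 = 36·1 = 36
  i=8: C(9,8)·!1 = 9·0 = 0
  i=9: C(9,9)·!0 = 1·1 = 1
Total = 6883.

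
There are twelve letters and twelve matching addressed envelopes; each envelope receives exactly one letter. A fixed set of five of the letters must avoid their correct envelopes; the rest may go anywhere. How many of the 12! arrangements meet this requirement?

312273360

Let A_j be the event that the j-th constrained one is fixed. By inclusion-exclusion over the 5 events:
Σ_{j=0}^{5} (-1)^j C(5,j)(12-j)!
= C(5,0)·12! - C(5,1)·11! + C(5,2)·10! - C(5,3)·9! + C(5,4)·8! - C(5,5)·7!
= 479001600 - 199584000 + 36288000 - 3628800 + 201600 - 5040
= 312273360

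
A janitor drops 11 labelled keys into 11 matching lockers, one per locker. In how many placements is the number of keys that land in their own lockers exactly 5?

122430

Pick the 5 fixed positions: C(11,5) = 462 ways.
The remaining 6 must be deranged: !6 = 265.
Total: 462 × 265 = 122430.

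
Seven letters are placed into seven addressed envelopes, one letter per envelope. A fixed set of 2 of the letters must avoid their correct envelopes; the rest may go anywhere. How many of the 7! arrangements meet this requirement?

Let A_j be the event that the j-th constrained one is fixed. By inclusion-exclusion over the 2 events:
Σ_{j=0}^{2} (-1)^j C(2,j)(7-j)!
= C(2,0)·7! - C(2,1)·6! + C(2,2)·5!
= 5040 - 1440 + 120
= 3720

3720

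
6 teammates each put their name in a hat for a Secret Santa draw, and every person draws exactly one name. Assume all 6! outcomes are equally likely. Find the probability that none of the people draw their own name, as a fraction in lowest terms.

Favorable outcomes: !6 = 265.
Total outcomes: 6! = 720.
Probability = 265/720 = 53/144.

53/144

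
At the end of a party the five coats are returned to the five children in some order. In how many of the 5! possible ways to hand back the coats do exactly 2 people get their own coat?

Choose which 2 of the 5 are fixed: C(5,2) = 10.
The other 3 form a derangement: !3 = 2.
Total: 10 × 2 = 20.

20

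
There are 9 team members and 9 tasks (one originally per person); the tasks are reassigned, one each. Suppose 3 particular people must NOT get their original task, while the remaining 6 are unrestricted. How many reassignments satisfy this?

Inclusion-exclusion on the 3 forbidden self-matches:
Σ_{j=0}^{3} (-1)^j C(3,j)(9-j)!
= C(3,0)·9! - C(3,1)·8! + C(3,2)·7! - C(3,3)·6!
= 362880 - 120960 + 15120 - 720
= 256320

256320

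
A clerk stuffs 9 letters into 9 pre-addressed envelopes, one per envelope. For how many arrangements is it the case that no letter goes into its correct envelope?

133496

!9 = 9! · Σ_{k=0}^{9} (-1)^k/k!
= 9! - 9!/1! + 9!/2! - 9!/3! + 9!/4! - 9!/5! + 9!/6! - 9!/7! + 9!/8! - 9!/9!
= 362880 - 362880 + 181440 - 60480 + 15120 - 3024 + 504 - 72 + 9 - 1
= 133496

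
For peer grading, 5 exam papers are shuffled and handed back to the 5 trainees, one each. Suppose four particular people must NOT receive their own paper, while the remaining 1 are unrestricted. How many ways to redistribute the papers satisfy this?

53

Inclusion-exclusion on the 4 forbidden self-matches:
Σ_{j=0}^{4} (-1)^j C(4,j)(5-j)!
= C(4,0)·5! - C(4,1)·4! + C(4,2)·3! - C(4,3)·2! + C(4,4)·1!
= 120 - 96 + 36 - 8 + 1
= 53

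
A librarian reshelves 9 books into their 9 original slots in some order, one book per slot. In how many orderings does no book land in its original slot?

Recurrence: !9 = 8·(!8 + !7).
!9 = 8·(14833 + 1854) = 8·16687 = 133496

133496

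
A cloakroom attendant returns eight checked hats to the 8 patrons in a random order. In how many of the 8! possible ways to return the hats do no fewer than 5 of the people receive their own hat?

# with exactly i fixed is C(8,i)·!(8-i); sum over i=5..8:
  i=5: C(8,5)·!3 = 56·2 = 112
  i=6: C(8,6)·!2 = 28·1 = 28
  i=7: C(8,7)·!1 = 8·0 = 0
  i=8: C(8,8)·!0 = 1·1 = 1
Total = 141.

141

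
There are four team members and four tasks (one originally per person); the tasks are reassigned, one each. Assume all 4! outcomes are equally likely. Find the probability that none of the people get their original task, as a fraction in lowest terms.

Favorable outcomes: !4 = 9.
Total outcomes: 4! = 24.
Probability = 9/24 = 3/8.

3/8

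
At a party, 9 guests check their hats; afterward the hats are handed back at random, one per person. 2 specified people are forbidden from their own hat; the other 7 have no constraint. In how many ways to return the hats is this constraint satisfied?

Inclusion-exclusion on the 2 forbidden self-matches:
Σ_{j=0}^{2} (-1)^j C(2,j)(9-j)!
= C(2,0)·9! - C(2,1)·8! + C(2,2)·7!
= 362880 - 80640 + 5040
= 287280

287280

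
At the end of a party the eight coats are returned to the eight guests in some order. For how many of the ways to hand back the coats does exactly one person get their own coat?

Pick the single fixed position: C(8,1) = 8 ways.
The remaining 7 must be deranged: !7 = 1854.
Total: 8 × 1854 = 14832.

14832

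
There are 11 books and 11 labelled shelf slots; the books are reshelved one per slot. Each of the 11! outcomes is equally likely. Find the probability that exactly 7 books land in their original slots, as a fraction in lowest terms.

Favorable outcomes: C(11,7)·!4 = 330·9 = 2970.
Total outcomes: 11! = 39916800.
Probability = 2970/39916800 = 1/13440.

1/13440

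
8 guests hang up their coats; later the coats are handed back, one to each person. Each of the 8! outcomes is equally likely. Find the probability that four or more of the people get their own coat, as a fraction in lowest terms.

257/13440

Favorable outcomes: Σ_{i≥4} C(8,i)·!(8-i) = 70·9 + 56·2 + 28·1 + 8·0 + 1·1 = 771.
Total outcomes: 8! = 40320.
Probability = 771/40320 = 257/13440.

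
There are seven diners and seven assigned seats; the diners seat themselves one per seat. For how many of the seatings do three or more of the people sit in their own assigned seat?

# with exactly i fixed is C(7,i)·!(7-i); sum over i=3..7:
  i=3: C(7,3)·!4 = 35·9 = 315
  i=4: C(7,4)·!3 = 35·2 = 70
  i=5: C(7,5)·!2 = 21·1 = 21
  i=6: C(7,6)·!1 = 7·0 = 0
  i=7: C(7,7)·!0 = 1·1 = 1
Total = 407.

407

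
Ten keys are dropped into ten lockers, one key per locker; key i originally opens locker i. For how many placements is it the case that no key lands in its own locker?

1334961

The subfactorial !10 = [10!/e] (nearest integer).
10! = 3628800, and 3628800/e ≈ 1334960.92, so !10 = 1334961.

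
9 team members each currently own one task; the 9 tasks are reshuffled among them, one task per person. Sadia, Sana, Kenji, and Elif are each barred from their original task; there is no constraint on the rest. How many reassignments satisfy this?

229080

Inclusion-exclusion on the 4 forbidden self-matches:
Σ_{j=0}^{4} (-1)^j C(4,j)(9-j)!
= C(4,0)·9! - C(4,1)·8! + C(4,2)·7! - C(4,3)·6! + C(4,4)·5!
= 362880 - 161280 + 30240 - 2880 + 120
= 229080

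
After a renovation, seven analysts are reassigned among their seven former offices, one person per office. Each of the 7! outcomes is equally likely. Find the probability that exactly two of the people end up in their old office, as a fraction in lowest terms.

Favorable outcomes: C(7,2)·!5 = 21·44 = 924.
Total outcomes: 7! = 5040.
Probability = 924/5040 = 11/60.

11/60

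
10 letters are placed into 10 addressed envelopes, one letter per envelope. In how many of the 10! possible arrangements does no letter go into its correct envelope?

1334961

The subfactorial !10 = [10!/e] (nearest integer).
10! = 3628800, and 3628800/e ≈ 1334960.92, so !10 = 1334961.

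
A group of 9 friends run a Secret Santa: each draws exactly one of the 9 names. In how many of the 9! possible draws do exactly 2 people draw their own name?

Choose which 2 of the 9 are fixed: C(9,2) = 36.
The remaining 7 must be deranged: !7 = 1854.
Total: 36 × 1854 = 66744.

66744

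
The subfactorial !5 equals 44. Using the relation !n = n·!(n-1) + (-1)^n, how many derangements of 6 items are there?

!6 = 6·44 + 1 = 265.

265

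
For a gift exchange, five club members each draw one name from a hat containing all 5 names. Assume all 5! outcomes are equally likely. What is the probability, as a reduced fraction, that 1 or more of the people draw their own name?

19/30

Favorable outcomes: Σ_{i≥1} C(5,i)·!(5-i) = 5·9 + 10·2 + 10·1 + 5·0 + 1·1 = 76.
Total outcomes: 5! = 120.
Probability = 76/120 = 19/30.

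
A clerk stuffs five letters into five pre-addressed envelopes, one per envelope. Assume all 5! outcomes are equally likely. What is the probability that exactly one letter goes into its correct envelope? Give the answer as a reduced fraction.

3/8

Favorable outcomes: C(5,1)·!4 = 5·9 = 45.
Total outcomes: 5! = 120.
Probability = 45/120 = 3/8.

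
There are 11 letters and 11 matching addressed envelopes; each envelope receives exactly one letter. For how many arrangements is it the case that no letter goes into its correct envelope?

14684570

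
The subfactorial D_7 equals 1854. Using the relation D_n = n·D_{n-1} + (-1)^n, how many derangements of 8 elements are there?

14833

D_8 = 8·1854 + 1 = 14833.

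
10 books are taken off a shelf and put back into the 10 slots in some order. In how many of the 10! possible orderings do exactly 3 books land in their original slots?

Choose which 3 of the 10 are fixed: C(10,3) = 120.
The other 7 form a derangement: !7 = 1854.
Total: 120 × 1854 = 222480.

222480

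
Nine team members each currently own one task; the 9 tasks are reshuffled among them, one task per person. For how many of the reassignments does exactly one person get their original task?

133497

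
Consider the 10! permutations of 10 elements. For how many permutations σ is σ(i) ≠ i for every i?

The number of derangements of 10 is !10 = Σ_{k=0}^{10} (-1)^k·10!/k!
= 10! - 10!/1! + 10!/2! - 10!/3! + 10!/4! - 10!/5! + 10!/6! - 10!/7! + 10!/8! - 10!/9! + 10!/10!
= 3628800 - 3628800 + 1814400 - 604800 + 151200 - 30240 + 5040 - 720 + 90 - 10 + 1
= 1334961

1334961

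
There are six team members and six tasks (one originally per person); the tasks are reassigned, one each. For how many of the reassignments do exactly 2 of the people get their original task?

Pick the 2 fixed positions: C(6,2) = 15 ways.
The other 4 form a derangement: !4 = 9.
Total: 15 × 9 = 135.

135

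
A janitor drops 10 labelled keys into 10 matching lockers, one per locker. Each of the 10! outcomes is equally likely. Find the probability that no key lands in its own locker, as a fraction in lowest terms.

Favorable outcomes: !10 = 1334961.
Total outcomes: 10! = 3628800.
Probability = 1334961/3628800 = 16481/44800.

16481/44800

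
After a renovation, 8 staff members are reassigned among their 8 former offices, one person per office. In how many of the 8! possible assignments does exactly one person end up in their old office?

Choose which one of the 8 is fixed: C(8,1) = 8.
The other 7 form a derangement: !7 = 1854.
Total: 8 × 1854 = 14832.

14832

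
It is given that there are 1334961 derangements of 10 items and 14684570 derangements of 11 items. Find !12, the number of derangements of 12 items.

176214841

!12 = (12-1)·(!11 + !10) = 11·(14684570 + 1334961) = 11·16019531 = 176214841.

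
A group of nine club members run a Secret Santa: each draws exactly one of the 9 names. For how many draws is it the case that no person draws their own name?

133496

Recurrence: !9 = 8·(!8 + !7).
!9 = 8·(14833 + 1854) = 8·16687 = 133496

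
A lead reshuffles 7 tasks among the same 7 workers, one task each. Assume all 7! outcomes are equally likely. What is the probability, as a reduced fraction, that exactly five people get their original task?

1/240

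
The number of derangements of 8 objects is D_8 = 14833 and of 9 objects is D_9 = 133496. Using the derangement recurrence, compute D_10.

1334961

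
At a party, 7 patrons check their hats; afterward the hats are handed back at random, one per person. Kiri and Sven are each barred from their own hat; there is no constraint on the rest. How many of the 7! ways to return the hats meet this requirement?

3720

Inclusion-exclusion on the 2 forbidden self-matches:
Σ_{j=0}^{2} (-1)^j C(2,j)(7-j)!
= C(2,0)·7! - C(2,1)·6! + C(2,2)·5!
= 5040 - 1440 + 120
= 3720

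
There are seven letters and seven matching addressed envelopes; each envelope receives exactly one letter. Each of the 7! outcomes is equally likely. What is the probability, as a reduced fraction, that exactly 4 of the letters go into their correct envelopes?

Favorable outcomes: C(7,4)·!3 = 35·2 = 70.
Total outcomes: 7! = 5040.
Probability = 70/5040 = 1/72.

1/72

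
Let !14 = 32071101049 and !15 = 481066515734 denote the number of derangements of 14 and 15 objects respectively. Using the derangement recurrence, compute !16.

!16 = (16-1)·(!15 + !14) = 15·(481066515734 + 32071101049) = 15·513137616783 = 7697064251745.

7697064251745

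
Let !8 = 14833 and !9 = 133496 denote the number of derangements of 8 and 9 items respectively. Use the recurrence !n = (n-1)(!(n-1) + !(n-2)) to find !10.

!10 = (10-1)·(!9 + !8) = 9·(133496 + 14833) = 9·148329 = 1334961.

1334961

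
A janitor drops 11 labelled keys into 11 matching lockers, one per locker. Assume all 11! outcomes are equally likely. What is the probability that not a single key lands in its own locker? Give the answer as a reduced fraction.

Favorable outcomes: !11 = 14684570.
Total outcomes: 11! = 39916800.
Probability = 14684570/39916800 = 1468457/3991680.

1468457/3991680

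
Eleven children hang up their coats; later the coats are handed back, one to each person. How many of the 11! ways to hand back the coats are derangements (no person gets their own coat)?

14684570

Use !n = n·!(n-1) + (-1)^n.
!11 = 11·1334961 - 1 = 14684570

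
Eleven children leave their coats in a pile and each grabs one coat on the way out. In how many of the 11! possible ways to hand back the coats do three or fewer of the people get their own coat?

Sum C(11,i)·!(11-i) for i = 0..3:
  i=0: C(11,0)·!11 = 1·14684570 = 14684570
  i=1: C(11,1)·!10 = 11·1334961 = 14684571
  i=2: C(11,2)·!9 = 55·133496 = 7342280
  i=3: C(11,3)·!8 = 165·14833 = 2447445
Total = 39158866.

39158866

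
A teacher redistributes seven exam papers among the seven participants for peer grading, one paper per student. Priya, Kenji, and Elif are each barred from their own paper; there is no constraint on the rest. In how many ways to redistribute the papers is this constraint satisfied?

Let A_j be the event that the j-th constrained one is fixed. By inclusion-exclusion over the 3 events:
Σ_{j=0}^{3} (-1)^j C(3,j)(7-j)!
= C(3,0)·7! - C(3,1)·6! + C(3,2)·5! - C(3,3)·4!
= 5040 - 2160 + 360 - 24
= 3216

3216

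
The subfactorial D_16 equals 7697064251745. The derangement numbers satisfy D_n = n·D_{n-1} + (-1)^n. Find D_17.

130850092279664

D_17 = 17·7697064251745 - 1 = 130850092279664.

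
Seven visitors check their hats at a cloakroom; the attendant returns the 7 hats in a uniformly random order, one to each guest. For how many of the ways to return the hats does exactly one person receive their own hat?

Pick the single fixed position: C(7,1) = 7 ways.
The remaining 6 must be deranged: !6 = 265.
Total: 7 × 265 = 1855.

1855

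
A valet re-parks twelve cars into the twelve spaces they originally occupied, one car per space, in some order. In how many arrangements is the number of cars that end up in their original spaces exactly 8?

4455

Choose which 8 of the 12 are fixed: C(12,8) = 495.
The remaining 4 must be deranged: !4 = 9.
Total: 495 × 9 = 4455.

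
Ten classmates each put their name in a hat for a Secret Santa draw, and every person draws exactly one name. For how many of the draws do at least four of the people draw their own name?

68914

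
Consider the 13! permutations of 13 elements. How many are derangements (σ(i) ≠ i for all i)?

2290792932

!13 = 13! · Σ_{k=0}^{13} (-1)^k/k!
= 13! - 13!/1! + 13!/2! - 13!/3! + 13!/4! - 13!/5! + 13!/6! - 13!/7! + 13!/8! - 13!/9! + 13!/10! - 13!/11! + 13!/12! - 13!/13!
= 6227020800 - 6227020800 + 3113510400 - 1037836800 + 259459200 - 51891840 + 8648640 - 1235520 + 154440 - 17160 + 1716 - 156 + 13 - 1
= 2290792932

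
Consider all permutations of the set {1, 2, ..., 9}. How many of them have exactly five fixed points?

1134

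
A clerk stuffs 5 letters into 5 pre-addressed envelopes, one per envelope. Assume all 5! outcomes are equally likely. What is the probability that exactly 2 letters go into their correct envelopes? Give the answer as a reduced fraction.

1/6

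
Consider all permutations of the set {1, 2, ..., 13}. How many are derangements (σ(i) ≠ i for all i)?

2290792932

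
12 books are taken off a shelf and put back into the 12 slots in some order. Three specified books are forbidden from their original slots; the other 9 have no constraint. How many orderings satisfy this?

Inclusion-exclusion on the 3 forbidden self-matches:
Σ_{j=0}^{3} (-1)^j C(3,j)(12-j)!
= C(3,0)·12! - C(3,1)·11! + C(3,2)·10! - C(3,3)·9!
= 479001600 - 119750400 + 10886400 - 362880
= 369774720

369774720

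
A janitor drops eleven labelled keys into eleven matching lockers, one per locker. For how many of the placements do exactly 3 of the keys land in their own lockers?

2447445

Choose which 3 of the 11 are fixed: C(11,3) = 165.
The other 8 form a derangement: !8 = 14833.
Total: 165 × 14833 = 2447445.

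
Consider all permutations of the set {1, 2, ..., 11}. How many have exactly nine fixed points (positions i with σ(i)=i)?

Pick the 9 fixed positions: C(11,9) = 55 ways.
The remaining 2 must be deranged: !2 = 1.
Total: 55 × 1 = 55.

55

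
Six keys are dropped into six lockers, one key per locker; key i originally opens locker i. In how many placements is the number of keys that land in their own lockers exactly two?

Pick the 2 fixed positions: C(6,2) = 15 ways.
The other 4 form a derangement: !4 = 9.
Total: 15 × 9 = 135.

135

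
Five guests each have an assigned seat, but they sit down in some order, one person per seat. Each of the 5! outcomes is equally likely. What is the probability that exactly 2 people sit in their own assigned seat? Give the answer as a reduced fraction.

Favorable outcomes: C(5,2)·!3 = 10·2 = 20.
Total outcomes: 5! = 120.
Probability = 20/120 = 1/6.

1/6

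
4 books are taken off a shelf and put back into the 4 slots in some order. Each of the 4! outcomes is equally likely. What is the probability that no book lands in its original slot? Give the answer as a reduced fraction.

Favorable outcomes: !4 = 9.
Total outcomes: 4! = 24.
Probability = 9/24 = 3/8.

3/8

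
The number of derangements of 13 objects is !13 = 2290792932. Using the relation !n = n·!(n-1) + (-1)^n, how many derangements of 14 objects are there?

!14 = 14·2290792932 + 1 = 32071101049.

32071101049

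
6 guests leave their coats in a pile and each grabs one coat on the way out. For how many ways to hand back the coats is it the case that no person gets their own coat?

265

Recurrence: !6 = 6·!5 + (-1)^6.
!6 = 6·44 + 1 = 265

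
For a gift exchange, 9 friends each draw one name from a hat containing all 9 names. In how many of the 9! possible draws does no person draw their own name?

!9 is the nearest integer to 9!/e.
9! = 362880, and 362880/e ≈ 133496.09, so !9 = 133496.

133496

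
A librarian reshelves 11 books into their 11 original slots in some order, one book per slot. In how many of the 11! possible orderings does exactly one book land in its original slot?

Choose which one of the 11 is fixed: C(11,1) = 11.
The other 10 form a derangement: !10 = 1334961.
Total: 11 × 1334961 = 14684571.

14684571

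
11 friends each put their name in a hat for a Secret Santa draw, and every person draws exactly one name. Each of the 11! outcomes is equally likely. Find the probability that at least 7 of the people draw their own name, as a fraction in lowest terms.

Favorable outcomes: Σ_{i≥7} C(11,i)·!(11-i) = 330·9 + 165·2 + 55·1 + 11·0 + 1·1 = 3356.
Total outcomes: 11! = 39916800.
Probability = 3356/39916800 = 839/9979200.

839/9979200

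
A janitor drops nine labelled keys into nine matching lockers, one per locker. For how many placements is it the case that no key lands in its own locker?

133496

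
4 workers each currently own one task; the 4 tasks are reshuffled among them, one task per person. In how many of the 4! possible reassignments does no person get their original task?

9

Use !n = n·!(n-1) + (-1)^n.
!4 = 4·2 + 1 = 9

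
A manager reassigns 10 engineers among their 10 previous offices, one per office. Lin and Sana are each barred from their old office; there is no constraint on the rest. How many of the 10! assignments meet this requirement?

2943360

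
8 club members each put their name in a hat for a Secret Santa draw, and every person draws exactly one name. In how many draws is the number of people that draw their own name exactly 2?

7420

Choose which 2 of the 8 are fixed: C(8,2) = 28.
The other 6 form a derangement: !6 = 265.
Total: 28 × 265 = 7420.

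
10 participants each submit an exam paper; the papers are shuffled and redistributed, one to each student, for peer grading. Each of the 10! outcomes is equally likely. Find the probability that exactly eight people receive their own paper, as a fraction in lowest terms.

Favorable outcomes: C(10,8)·!2 = 45·1 = 45.
Total outcomes: 10! = 3628800.
Probability = 45/3628800 = 1/80640.

1/80640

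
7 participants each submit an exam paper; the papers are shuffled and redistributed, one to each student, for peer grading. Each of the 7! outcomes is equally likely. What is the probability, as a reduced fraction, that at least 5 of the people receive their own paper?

11/2520

Favorable outcomes: Σ_{i≥5} C(7,i)·!(7-i) = 21·1 + 7·0 + 1·1 = 22.
Total outcomes: 7! = 5040.
Probability = 22/5040 = 11/2520.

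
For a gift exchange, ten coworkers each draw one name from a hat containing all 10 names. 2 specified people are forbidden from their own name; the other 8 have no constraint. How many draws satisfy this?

Inclusion-exclusion on the 2 forbidden self-matches:
Σ_{j=0}^{2} (-1)^j C(2,j)(10-j)!
= C(2,0)·10! - C(2,1)·9! + C(2,2)·8!
= 3628800 - 725760 + 40320
= 2943360

2943360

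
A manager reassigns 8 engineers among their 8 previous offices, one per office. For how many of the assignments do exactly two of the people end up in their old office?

Pick the 2 fixed positions: C(8,2) = 28 ways.
The remaining 6 must be deranged: !6 = 265.
Total: 28 × 265 = 7420.

7420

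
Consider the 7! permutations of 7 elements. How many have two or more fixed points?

# with exactly i fixed is C(7,i)·!(7-i); sum over i=2..7:
  i=2: C(7,2)·!5 = 21·44 = 924
  i=3: C(7,3)·!4 = 35·9 = 315
  i=4: C(7,4)·!3 = 35·2 = 70
  i=5: C(7,5)·!2 = 21·1 = 21
  i=6: C(7,6)·!1 = 7·0 = 0
  i=7: C(7,7)·!0 = 1·1 = 1
Total = 1331.

1331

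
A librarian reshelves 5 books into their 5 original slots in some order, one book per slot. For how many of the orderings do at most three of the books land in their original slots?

119

# with exactly i fixed is C(5,i)·!(5-i); sum over i=0..3:
  i=0: C(5,0)·!5 = 1·44 = 44
  i=1: C(5,1)·!4 = 5·9 = 45
  i=2: C(5,2)·!3 = 10·2 = 20
  i=3: C(5,3)·!2 = 10·1 = 10
Total = 119.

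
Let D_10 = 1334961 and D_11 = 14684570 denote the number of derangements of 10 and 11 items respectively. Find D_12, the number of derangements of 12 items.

176214841

D_12 = (12-1)·(D_11 + D_10) = 11·(14684570 + 1334961) = 11·16019531 = 176214841.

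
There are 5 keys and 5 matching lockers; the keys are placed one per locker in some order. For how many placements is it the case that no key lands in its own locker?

44

Use !n = n·!(n-1) + (-1)^n.
!5 = 5·9 - 1 = 44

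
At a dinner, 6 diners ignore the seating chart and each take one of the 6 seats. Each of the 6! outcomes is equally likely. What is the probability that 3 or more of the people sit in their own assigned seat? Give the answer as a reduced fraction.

Favorable outcomes: Σ_{i≥3} C(6,i)·!(6-i) = 20·2 + 15·1 + 6·0 + 1·1 = 56.
Total outcomes: 6! = 720.
Probability = 56/720 = 7/90.

7/90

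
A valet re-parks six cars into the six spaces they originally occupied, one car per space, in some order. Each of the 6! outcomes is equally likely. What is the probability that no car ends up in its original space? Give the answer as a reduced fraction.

53/144

Favorable outcomes: !6 = 265.
Total outcomes: 6! = 720.
Probability = 265/720 = 53/144.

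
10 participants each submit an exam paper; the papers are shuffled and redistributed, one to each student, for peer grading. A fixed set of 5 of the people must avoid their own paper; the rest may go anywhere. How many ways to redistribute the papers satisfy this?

Let A_j be the event that the j-th constrained one is fixed. By inclusion-exclusion over the 5 events:
Σ_{j=0}^{5} (-1)^j C(5,j)(10-j)!
= C(5,0)·10! - C(5,1)·9! + C(5,2)·8! - C(5,3)·7! + C(5,4)·6! - C(5,5)·5!
= 3628800 - 1814400 + 403200 - 50400 + 3600 - 120
= 2170680

2170680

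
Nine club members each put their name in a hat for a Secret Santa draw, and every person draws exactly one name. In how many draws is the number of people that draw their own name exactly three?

Pick the 3 fixed positions: C(9,3) = 84 ways.
The remaining 6 must be deranged: !6 = 265.
Total: 84 × 265 = 22260.

22260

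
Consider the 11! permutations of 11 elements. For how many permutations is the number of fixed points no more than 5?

# with exactly i fixed is C(11,i)·!(11-i); sum over i=0..5:
  i=0: C(11,0)·!11 = 1·14684570 = 14684570
  i=1: C(11,1)·!10 = 11·1334961 = 14684571
  i=2: C(11,2)·!9 = 55·133496 = 7342280
  i=3: C(11,3)·!8 = 165·14833 = 2447445
  i=4: C(11,4)·!7 = 330·1854 = 611820
  i=5: C(11,5)·!6 = 462·265 = 122430
Total = 39893116.

39893116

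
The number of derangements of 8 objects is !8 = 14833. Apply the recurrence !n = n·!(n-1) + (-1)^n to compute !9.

133496

!9 = 9·14833 - 1 = 133496.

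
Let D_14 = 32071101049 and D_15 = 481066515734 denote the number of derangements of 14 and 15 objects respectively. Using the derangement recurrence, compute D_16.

7697064251745

D_16 = (16-1)·(D_15 + D_14) = 15·(481066515734 + 32071101049) = 15·513137616783 = 7697064251745.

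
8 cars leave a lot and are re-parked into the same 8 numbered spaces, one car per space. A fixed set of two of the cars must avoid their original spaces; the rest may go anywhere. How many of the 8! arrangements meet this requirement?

30960

Let A_j be the event that the j-th constrained one is fixed. By inclusion-exclusion over the 2 events:
Σ_{j=0}^{2} (-1)^j C(2,j)(8-j)!
= C(2,0)·8! - C(2,1)·7! + C(2,2)·6!
= 40320 - 10080 + 720
= 30960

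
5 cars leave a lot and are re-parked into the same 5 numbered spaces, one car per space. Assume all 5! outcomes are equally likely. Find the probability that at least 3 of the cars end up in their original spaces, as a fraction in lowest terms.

Favorable outcomes: Σ_{i≥3} C(5,i)·!(5-i) = 10·1 + 5·0 + 1·1 = 11.
Total outcomes: 5! = 120.
Probability = 11/120 = 11/120.

11/120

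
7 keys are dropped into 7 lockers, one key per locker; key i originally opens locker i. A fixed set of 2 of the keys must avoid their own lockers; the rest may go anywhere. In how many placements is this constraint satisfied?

Inclusion-exclusion on the 2 forbidden self-matches:
Σ_{j=0}^{2} (-1)^j C(2,j)(7-j)!
= C(2,0)·7! - C(2,1)·6! + C(2,2)·5!
= 5040 - 1440 + 120
= 3720

3720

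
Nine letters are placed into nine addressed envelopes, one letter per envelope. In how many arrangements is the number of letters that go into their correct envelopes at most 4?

361541

Sum C(9,i)·!(9-i) for i = 0..4:
  i=0: C(9,0)·!9 = 1·133496 = 133496
  i=1: C(9,1)·!8 = 9·14833 = 133497
  i=2: C(9,2)·!7 = 36·1854 = 66744
  i=3: C(9,3)·!6 = 84·265 = 22260
  i=4: C(9,4)·!5 = 126·44 = 5544
Total = 361541.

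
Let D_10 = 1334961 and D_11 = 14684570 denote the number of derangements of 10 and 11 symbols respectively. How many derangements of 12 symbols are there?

176214841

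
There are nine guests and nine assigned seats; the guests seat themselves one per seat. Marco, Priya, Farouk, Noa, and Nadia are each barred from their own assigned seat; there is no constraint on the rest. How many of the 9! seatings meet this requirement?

Inclusion-exclusion on the 5 forbidden self-matches:
Σ_{j=0}^{5} (-1)^j C(5,j)(9-j)!
= C(5,0)·9! - C(5,1)·8! + C(5,2)·7! - C(5,3)·6! + C(5,4)·5! - C(5,5)·4!
= 362880 - 201600 + 50400 - 7200 + 600 - 24
= 205056

205056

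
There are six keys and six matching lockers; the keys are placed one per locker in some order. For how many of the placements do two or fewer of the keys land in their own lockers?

664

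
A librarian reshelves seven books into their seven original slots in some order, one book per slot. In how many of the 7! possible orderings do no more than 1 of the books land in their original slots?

3709

# with exactly i fixed is C(7,i)·!(7-i); sum over i=0..1:
  i=0: C(7,0)·!7 = 1·1854 = 1854
  i=1: C(7,1)·!6 = 7·265 = 1855
Total = 3709.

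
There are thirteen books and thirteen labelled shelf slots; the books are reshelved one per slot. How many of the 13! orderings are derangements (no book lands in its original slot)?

2290792932

!13 is the nearest integer to 13!/e.
13! = 6227020800, and 6227020800/e ≈ 2290792932.07, so !13 = 2290792932.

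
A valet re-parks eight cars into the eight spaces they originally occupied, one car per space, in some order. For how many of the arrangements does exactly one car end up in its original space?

14832

Choose which one of the 8 is fixed: C(8,1) = 8.
The other 7 form a derangement: !7 = 1854.
Total: 8 × 1854 = 14832.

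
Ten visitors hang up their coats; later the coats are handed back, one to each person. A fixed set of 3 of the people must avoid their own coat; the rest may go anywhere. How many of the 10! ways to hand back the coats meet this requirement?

2656080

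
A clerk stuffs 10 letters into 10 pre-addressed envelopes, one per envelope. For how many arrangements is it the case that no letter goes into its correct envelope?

1334961

By inclusion-exclusion, !10 = Σ (-1)^k · 10!/k! for k=0..10
= 10! - 10!/1! + 10!/2! - 10!/3! + 10!/4! - 10!/5! + 10!/6! - 10!/7! + 10!/8! - 10!/9! + 10!/10!
= 3628800 - 3628800 + 1814400 - 604800 + 151200 - 30240 + 5040 - 720 + 90 - 10 + 1
= 1334961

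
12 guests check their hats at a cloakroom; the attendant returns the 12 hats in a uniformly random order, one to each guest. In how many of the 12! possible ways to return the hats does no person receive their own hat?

176214841

!12 is the nearest integer to 12!/e.
12! = 479001600, and 479001600/e ≈ 176214840.93, so !12 = 176214841.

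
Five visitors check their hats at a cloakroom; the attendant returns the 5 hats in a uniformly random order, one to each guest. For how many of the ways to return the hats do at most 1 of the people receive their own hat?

89

Sum C(5,i)·!(5-i) for i = 0..1:
  i=0: C(5,0)·!5 = 1·44 = 44
  i=1: C(5,1)·!4 = 5·9 = 45
Total = 89.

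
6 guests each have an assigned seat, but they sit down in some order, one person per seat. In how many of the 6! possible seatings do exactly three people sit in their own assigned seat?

40

Choose which 3 of the 6 are fixed: C(6,3) = 20.
The other 3 form a derangement: !3 = 2.
Total: 20 × 2 = 40.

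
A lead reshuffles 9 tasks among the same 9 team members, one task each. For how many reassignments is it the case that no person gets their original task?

!9 = 9! · Σ_{k=0}^{9} (-1)^k/k!
= 9! - 9!/1! + 9!/2! - 9!/3! + 9!/4! - 9!/5! + 9!/6! - 9!/7! + 9!/8! - 9!/9!
= 362880 - 362880 + 181440 - 60480 + 15120 - 3024 + 504 - 72 + 9 - 1
= 133496

133496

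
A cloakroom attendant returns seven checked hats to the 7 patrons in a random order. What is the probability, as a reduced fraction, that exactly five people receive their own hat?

1/240

Favorable outcomes: C(7,5)·!2 = 21·1 = 21.
Total outcomes: 7! = 5040.
Probability = 21/5040 = 1/240.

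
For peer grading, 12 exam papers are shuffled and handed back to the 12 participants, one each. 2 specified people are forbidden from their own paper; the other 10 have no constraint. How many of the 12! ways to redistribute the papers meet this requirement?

Inclusion-exclusion on the 2 forbidden self-matches:
Σ_{j=0}^{2} (-1)^j C(2,j)(12-j)!
= C(2,0)·12! - C(2,1)·11! + C(2,2)·10!
= 479001600 - 79833600 + 3628800
= 402796800

402796800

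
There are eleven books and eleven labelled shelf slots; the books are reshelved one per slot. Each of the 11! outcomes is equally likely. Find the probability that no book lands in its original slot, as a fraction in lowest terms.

Favorable outcomes: !11 = 14684570.
Total outcomes: 11! = 39916800.
Probability = 14684570/39916800 = 1468457/3991680.

1468457/3991680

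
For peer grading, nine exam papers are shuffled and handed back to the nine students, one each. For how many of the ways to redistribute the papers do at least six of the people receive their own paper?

205

# with exactly i fixed is C(9,i)·!(9-i); sum over i=6..9:
  i=6: C(9,6)·!3 = 84·2 = 168
  i=7: C(9,7)·!2 = 36·1 = 36
  i=8: C(9,8)·!1 = 9·0 = 0
  i=9: C(9,9)·!0 = 1·1 = 1
Total = 205.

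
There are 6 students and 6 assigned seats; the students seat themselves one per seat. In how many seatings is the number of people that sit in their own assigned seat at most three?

# with exactly i fixed is C(6,i)·!(6-i); sum over i=0..3:
  i=0: C(6,0)·!6 = 1·265 = 265
  i=1: C(6,1)·!5 = 6·44 = 264
  i=2: C(6,2)·!4 = 15·9 = 135
  i=3: C(6,3)·!3 = 20·2 = 40
Total = 704.

704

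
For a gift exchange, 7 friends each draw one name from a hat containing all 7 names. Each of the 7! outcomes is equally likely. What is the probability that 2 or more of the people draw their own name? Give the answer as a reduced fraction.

1331/5040

Favorable outcomes: Σ_{i≥2} C(7,i)·!(7-i) = 21·44 + 35·9 + 35·2 + 21·1 + 7·0 + 1·1 = 1331.
Total outcomes: 7! = 5040.
Probability = 1331/5040 = 1331/5040.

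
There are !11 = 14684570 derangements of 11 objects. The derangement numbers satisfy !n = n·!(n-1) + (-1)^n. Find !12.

176214841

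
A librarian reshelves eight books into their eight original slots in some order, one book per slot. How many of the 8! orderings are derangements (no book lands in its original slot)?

14833

The number of derangements of 8 is !8 = Σ_{k=0}^{8} (-1)^k·8!/k!
= 8! - 8!/1! + 8!/2! - 8!/3! + 8!/4! - 8!/5! + 8!/6! - 8!/7! + 8!/8!
= 40320 - 40320 + 20160 - 6720 + 1680 - 336 + 56 - 8 + 1
= 14833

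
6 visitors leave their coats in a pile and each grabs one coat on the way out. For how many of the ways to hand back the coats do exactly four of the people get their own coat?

Pick the 4 fixed positions: C(6,4) = 15 ways.
The other 2 form a derangement: !2 = 1.
Total: 15 × 1 = 15.

15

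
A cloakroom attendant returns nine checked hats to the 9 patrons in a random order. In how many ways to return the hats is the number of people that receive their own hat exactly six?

Choose which 6 of the 9 are fixed: C(9,6) = 84.
The remaining 3 must be deranged: !3 = 2.
Total: 84 × 2 = 168.

168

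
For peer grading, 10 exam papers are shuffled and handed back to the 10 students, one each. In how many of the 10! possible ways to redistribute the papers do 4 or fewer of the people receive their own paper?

3615536

Sum C(10,i)·!(10-i) for i = 0..4:
  i=0: C(10,0)·!10 = 1·1334961 = 1334961
  i=1: C(10,1)·!9 = 10·133496 = 1334960
  i=2: C(10,2)·!8 = 45·14833 = 667485
  i=3: C(10,3)·!7 = 120·1854 = 222480
  i=4: C(10,4)·!6 = 210·265 = 55650
Total = 3615536.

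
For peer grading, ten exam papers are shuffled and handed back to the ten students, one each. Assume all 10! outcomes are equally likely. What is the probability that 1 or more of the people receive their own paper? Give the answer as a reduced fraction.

28319/44800

Favorable outcomes: Σ_{i≥1} C(10,i)·!(10-i) = 10·133496 + 45·14833 + 120·1854 + 210·265 + 252·44 + 210·9 + 120·2 + 45·1 + 10·0 + 1·1 = 2293839.
Total outcomes: 10! = 3628800.
Probability = 2293839/3628800 = 28319/44800.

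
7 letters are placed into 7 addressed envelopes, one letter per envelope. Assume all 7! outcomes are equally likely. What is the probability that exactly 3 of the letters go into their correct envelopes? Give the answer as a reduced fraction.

Favorable outcomes: C(7,3)·!4 = 35·9 = 315.
Total outcomes: 7! = 5040.
Probability = 315/5040 = 1/16.

1/16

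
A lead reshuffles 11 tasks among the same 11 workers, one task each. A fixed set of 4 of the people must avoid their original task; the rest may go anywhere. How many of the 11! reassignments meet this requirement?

Inclusion-exclusion on the 4 forbidden self-matches:
Σ_{j=0}^{4} (-1)^j C(4,j)(11-j)!
= C(4,0)·11! - C(4,1)·10! + C(4,2)·9! - C(4,3)·8! + C(4,4)·7!
= 39916800 - 14515200 + 2177280 - 161280 + 5040
= 27422640

27422640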